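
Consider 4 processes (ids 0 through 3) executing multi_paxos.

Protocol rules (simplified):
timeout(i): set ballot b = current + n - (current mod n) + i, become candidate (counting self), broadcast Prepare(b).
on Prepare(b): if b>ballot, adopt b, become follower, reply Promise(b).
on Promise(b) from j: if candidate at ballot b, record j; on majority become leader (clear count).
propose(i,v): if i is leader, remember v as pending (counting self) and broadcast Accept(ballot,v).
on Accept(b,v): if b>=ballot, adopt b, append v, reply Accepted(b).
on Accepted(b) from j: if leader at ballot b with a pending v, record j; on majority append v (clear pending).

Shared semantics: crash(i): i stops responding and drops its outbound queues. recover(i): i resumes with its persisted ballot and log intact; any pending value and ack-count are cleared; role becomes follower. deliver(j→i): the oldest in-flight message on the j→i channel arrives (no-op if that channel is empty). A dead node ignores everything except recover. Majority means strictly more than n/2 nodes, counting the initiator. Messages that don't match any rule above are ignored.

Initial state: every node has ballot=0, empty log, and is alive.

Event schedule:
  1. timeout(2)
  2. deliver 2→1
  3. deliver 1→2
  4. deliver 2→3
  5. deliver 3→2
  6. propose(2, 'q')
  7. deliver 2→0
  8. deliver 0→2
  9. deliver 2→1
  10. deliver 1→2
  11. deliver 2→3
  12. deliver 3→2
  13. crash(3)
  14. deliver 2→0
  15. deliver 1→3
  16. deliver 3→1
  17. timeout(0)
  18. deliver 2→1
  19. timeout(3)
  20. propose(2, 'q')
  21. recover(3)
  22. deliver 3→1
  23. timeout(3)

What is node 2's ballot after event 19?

6

after 1 — timeout(2): n2:cand/b6/[-]
after 2 — deliver 2→1: n1:foll/b6/[-]
after 3 — deliver 1→2: ·
after 4 — deliver 2→3: n3:foll/b6/[-]
after 5 — deliver 3→2: n2:lead/b6/[-]
after 6 — propose(2,'q'): ·
after 7 — deliver 2→0: n0:foll/b6/[-]
after 8 — deliver 0→2: ·
after 9 — deliver 2→1: n1:foll/b6/[q]
after 10 — deliver 1→2: ·
after 11 — deliver 2→3: n3:foll/b6/[q]
after 12 — deliver 3→2: n2:lead/b6/[q]
after 13 — crash(3): n3:✗foll/b6/[q]
after 14 — deliver 2→0: n0:foll/b6/[q]
after 15 — deliver 1→3: ·
after 16 — deliver 3→1: ·
after 17 — timeout(0): n0:cand/b8/[q]
after 18 — deliver 2→1: ·
after 19 — timeout(3): ·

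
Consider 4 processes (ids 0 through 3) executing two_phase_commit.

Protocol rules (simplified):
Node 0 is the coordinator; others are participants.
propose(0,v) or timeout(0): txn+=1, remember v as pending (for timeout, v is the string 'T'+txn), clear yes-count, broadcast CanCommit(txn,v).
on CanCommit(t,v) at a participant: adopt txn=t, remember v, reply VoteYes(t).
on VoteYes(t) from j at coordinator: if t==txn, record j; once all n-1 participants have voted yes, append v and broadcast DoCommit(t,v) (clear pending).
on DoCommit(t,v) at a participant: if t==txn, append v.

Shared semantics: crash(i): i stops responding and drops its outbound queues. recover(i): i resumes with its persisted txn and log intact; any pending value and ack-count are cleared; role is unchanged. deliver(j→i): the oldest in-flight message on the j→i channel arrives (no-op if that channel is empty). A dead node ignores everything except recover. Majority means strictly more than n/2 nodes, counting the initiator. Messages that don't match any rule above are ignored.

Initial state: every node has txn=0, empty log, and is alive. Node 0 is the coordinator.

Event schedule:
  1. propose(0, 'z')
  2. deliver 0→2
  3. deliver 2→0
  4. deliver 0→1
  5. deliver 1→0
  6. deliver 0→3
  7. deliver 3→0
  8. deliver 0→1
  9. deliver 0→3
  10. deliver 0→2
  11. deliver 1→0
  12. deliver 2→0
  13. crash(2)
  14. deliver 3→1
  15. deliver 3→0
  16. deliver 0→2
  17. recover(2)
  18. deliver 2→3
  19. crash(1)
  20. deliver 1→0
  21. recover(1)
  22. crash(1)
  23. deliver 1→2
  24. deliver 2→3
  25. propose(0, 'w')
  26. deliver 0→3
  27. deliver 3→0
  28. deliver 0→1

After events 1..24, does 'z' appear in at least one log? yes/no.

step 1 propose(0,'z'): 0={coor,t=1,log=-}
step 2 deliver 0→2: 2={part,t=1,log=-}
step 3 deliver 2→0: —
step 4 deliver 0→1: 1={part,t=1,log=-}
step 5 deliver 1→0: —
step 6 deliver 0→3: 3={part,t=1,log=-}
step 7 deliver 3→0: 0={coor,t=1,log=z}
step 8 deliver 0→1: 1={part,t=1,log=z}
step 9 deliver 0→3: 3={part,t=1,log=z}
step 10 deliver 0→2: 2={part,t=1,log=z}
step 11 deliver 1→0: —
step 12 deliver 2→0: —
step 13 crash(2): 2={✗part,t=1,log=z}
step 14 deliver 3→1: —
step 15 deliver 3→0: —
step 16 deliver 0→2: —
step 17 recover(2): 2={part,t=1,log=z}
step 18 deliver 2→3: —
step 19 crash(1): 1={✗part,t=1,log=z}
step 20 deliver 1→0: —
step 21 recover(1): 1={part,t=1,log=z}
step 22 crash(1): 1={✗part,t=1,log=z}
step 23 deliver 1→2: —
step 24 deliver 2→3: —

yes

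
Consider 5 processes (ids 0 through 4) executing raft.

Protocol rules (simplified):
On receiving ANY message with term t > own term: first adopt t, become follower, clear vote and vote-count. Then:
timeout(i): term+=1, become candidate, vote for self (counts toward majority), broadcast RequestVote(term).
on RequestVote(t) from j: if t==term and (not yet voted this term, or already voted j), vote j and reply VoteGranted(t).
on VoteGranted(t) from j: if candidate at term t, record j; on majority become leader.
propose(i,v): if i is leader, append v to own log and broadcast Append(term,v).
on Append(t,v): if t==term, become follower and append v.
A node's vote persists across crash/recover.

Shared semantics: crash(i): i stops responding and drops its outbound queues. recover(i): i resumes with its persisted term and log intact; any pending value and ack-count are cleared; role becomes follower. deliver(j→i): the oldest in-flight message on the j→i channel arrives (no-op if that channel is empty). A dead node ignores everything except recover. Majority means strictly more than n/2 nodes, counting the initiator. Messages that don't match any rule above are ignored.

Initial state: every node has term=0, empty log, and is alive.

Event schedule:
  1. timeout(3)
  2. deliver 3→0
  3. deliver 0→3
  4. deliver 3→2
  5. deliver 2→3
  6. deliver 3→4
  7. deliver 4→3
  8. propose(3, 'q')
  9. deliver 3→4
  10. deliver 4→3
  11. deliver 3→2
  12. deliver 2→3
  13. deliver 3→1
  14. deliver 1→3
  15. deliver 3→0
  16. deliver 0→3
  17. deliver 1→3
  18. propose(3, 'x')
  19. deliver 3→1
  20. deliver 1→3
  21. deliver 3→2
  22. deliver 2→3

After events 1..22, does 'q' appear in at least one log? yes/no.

yes

after 1 — timeout(3): n3:cand/t1/[-]
after 2 — deliver 3→0: n0:foll/t1/[-]
after 3 — deliver 0→3: ·
after 4 — deliver 3→2: n2:foll/t1/[-]
after 5 — deliver 2→3: n3:lead/t1/[-]
after 6 — deliver 3→4: n4:foll/t1/[-]
after 7 — deliver 4→3: ·
after 8 — propose(3,'q'): n3:lead/t1/[q]
after 9 — deliver 3→4: n4:foll/t1/[q]
after 10 — deliver 4→3: ·
after 11 — deliver 3→2: n2:foll/t1/[q]
after 12 — deliver 2→3: ·
after 13 — deliver 3→1: n1:foll/t1/[-]
after 14 — deliver 1→3: ·
after 15 — deliver 3→0: n0:foll/t1/[q]
after 16 — deliver 0→3: ·
after 17 — deliver 1→3: ·
after 18 — propose(3,'x'): n3:lead/t1/[q,x]
after 19 — deliver 3→1: n1:foll/t1/[q]
after 20 — deliver 1→3: ·
after 21 — deliver 3→2: n2:foll/t1/[q,x]
after 22 — deliver 2→3: ·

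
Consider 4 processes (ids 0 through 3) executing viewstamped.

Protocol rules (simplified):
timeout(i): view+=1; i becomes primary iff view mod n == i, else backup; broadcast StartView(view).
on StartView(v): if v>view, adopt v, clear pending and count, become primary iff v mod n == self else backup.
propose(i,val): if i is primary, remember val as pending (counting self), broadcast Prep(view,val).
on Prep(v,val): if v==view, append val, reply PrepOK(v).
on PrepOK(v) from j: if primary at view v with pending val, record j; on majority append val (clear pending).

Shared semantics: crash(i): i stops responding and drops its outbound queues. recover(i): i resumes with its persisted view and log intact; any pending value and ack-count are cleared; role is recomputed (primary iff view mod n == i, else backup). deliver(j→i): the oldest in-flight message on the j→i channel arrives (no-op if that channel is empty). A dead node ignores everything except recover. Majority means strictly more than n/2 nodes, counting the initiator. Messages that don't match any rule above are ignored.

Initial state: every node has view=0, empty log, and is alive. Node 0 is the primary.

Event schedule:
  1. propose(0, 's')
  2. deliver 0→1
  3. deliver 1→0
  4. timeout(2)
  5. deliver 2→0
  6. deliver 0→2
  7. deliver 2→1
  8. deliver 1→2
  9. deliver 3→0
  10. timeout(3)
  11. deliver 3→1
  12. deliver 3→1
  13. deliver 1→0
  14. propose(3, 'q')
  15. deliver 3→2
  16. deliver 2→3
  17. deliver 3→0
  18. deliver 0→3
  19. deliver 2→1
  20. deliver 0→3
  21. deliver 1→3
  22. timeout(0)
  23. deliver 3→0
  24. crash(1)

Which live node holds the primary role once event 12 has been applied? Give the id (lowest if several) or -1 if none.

1

1. propose(0,'s'):  nop
2. deliver 0→1:  <1:back v0 s>
3. deliver 1→0:  nop
4. timeout(2):  <2:back v1 ->
5. deliver 2→0:  <0:back v1 ->
6. deliver 0→2:  nop
7. deliver 2→1:  <1:prim v1 s>
8. deliver 1→2:  nop
9. deliver 3→0:  nop
10. timeout(3):  <3:back v1 ->
11. deliver 3→1:  nop
12. deliver 3→1:  nop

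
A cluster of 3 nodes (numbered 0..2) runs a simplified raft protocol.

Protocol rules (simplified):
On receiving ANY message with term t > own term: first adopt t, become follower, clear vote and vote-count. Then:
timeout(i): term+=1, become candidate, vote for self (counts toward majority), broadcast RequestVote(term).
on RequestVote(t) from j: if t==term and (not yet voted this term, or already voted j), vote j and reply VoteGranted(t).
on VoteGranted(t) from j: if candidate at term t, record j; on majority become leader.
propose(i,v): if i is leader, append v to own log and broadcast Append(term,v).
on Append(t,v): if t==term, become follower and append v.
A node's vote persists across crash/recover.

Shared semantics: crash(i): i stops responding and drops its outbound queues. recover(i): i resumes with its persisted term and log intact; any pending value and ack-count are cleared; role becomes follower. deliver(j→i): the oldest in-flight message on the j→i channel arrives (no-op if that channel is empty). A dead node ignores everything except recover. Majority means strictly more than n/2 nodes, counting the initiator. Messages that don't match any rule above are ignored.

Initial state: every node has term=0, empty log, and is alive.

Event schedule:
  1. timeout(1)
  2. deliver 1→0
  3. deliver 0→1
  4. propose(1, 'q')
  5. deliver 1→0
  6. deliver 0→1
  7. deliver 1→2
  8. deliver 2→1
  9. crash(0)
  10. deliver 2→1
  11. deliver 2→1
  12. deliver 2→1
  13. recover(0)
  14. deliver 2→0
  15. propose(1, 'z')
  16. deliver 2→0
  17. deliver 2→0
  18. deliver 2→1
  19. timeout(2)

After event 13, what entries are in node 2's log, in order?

[1] timeout(1) → N1(cand t1 [-])
[2] deliver 1→0 → N0(foll t1 [-])
[3] deliver 0→1 → N1(lead t1 [-])
[4] propose(1,'q') → N1(lead t1 [q])
[5] deliver 1→0 → N0(foll t1 [q])
[6] deliver 0→1 → ∅
[7] deliver 1→2 → N2(foll t1 [-])
[8] deliver 2→1 → ∅
[9] crash(0) → N0(✗foll t1 [q])
[10] deliver 2→1 → ∅
[11] deliver 2→1 → ∅
[12] deliver 2→1 → ∅
[13] recover(0) → N0(foll t1 [q])

empty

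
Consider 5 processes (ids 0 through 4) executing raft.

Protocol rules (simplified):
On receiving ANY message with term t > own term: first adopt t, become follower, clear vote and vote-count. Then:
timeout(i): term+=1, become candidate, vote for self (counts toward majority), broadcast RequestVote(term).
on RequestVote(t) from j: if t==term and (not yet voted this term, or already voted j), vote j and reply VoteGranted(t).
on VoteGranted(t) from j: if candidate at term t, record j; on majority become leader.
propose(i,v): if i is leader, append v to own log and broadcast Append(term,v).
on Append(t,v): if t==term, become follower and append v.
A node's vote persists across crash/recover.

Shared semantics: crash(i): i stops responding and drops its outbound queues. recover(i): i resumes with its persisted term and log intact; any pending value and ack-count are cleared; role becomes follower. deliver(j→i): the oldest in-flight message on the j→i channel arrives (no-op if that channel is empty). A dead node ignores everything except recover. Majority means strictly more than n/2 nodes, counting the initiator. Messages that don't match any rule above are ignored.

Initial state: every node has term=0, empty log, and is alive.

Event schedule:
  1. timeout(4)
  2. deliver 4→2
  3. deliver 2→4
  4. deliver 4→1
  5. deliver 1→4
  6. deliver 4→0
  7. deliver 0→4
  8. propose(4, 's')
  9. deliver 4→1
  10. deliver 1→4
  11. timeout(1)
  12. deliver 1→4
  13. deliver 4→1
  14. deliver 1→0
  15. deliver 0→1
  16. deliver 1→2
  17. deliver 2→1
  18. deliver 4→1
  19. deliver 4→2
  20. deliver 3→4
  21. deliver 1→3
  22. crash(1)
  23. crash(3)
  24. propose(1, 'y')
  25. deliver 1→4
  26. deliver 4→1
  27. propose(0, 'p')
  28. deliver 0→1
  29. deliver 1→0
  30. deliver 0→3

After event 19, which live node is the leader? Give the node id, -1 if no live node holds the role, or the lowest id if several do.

1

e1 timeout(4): 4[cand,t=1,-]
e2 deliver 4→2: 2[foll,t=1,-]
e3 deliver 2→4: ·
e4 deliver 4→1: 1[foll,t=1,-]
e5 deliver 1→4: 4[lead,t=1,-]
e6 deliver 4→0: 0[foll,t=1,-]
e7 deliver 0→4: ·
e8 propose(4,'s'): 4[lead,t=1,s]
e9 deliver 4→1: 1[foll,t=1,s]
e10 deliver 1→4: ·
e11 timeout(1): 1[cand,t=2,s]
e12 deliver 1→4: 4[foll,t=2,s]
e13 deliver 4→1: ·
e14 deliver 1→0: 0[foll,t=2,-]
e15 deliver 0→1: 1[lead,t=2,s]
e16 deliver 1→2: 2[foll,t=2,-]
e17 deliver 2→1: ·
e18 deliver 4→1: ·
e19 deliver 4→2: ·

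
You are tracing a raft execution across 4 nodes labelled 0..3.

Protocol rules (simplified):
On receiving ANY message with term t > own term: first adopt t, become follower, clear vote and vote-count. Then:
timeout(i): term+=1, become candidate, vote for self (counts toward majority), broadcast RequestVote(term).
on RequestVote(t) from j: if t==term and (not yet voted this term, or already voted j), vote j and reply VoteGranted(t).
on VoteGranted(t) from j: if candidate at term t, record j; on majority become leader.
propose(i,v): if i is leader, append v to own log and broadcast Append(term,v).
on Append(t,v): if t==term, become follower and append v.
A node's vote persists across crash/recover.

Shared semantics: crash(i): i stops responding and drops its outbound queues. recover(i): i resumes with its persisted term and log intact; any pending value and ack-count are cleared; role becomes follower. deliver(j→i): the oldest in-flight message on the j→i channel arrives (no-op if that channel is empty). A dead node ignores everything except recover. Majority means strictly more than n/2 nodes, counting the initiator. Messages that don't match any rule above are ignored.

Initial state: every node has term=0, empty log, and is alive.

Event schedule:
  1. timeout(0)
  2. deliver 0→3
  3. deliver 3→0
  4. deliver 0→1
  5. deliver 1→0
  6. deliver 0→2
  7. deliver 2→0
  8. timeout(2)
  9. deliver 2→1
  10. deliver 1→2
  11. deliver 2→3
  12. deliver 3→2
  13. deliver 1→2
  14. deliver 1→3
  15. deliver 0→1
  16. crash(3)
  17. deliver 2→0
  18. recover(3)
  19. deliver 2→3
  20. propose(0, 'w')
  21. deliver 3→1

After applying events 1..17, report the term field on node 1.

step 1 timeout(0): 0={cand,t=1,log=-}
step 2 deliver 0→3: 3={foll,t=1,log=-}
step 3 deliver 3→0: —
step 4 deliver 0→1: 1={foll,t=1,log=-}
step 5 deliver 1→0: 0={lead,t=1,log=-}
step 6 deliver 0→2: 2={foll,t=1,log=-}
step 7 deliver 2→0: —
step 8 timeout(2): 2={cand,t=2,log=-}
step 9 deliver 2→1: 1={foll,t=2,log=-}
step 10 deliver 1→2: —
step 11 deliver 2→3: 3={foll,t=2,log=-}
step 12 deliver 3→2: 2={lead,t=2,log=-}
step 13 deliver 1→2: —
step 14 deliver 1→3: —
step 15 deliver 0→1: —
step 16 crash(3): 3={✗foll,t=2,log=-}
step 17 deliver 2→0: 0={foll,t=2,log=-}

2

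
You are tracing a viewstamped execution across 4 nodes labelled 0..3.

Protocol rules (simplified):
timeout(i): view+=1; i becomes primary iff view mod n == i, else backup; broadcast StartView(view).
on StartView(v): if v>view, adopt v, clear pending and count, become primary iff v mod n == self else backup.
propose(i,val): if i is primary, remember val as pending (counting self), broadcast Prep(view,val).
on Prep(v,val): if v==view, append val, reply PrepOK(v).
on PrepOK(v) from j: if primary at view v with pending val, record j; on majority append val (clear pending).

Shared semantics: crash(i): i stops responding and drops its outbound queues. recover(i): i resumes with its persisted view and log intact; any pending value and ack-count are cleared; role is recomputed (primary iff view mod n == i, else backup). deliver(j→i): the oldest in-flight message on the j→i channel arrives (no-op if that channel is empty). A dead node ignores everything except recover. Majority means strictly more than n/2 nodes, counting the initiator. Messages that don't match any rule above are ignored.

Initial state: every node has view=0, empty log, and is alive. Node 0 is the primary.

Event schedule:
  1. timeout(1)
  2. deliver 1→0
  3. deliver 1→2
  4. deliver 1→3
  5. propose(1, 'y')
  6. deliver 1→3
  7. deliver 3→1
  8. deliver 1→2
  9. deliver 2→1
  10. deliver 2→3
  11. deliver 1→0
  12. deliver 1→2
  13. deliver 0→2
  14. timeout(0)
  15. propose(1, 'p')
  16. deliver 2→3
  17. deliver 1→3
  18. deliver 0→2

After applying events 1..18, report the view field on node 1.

1

1. timeout(1):  <1:prim v1 ->
2. deliver 1→0:  <0:back v1 ->
3. deliver 1→2:  <2:back v1 ->
4. deliver 1→3:  <3:back v1 ->
5. propose(1,'y'):  nop
6. deliver 1→3:  <3:back v1 y>
7. deliver 3→1:  nop
8. deliver 1→2:  <2:back v1 y>
9. deliver 2→1:  <1:prim v1 y>
10. deliver 2→3:  nop
11. deliver 1→0:  <0:back v1 y>
12. deliver 1→2:  nop
13. deliver 0→2:  nop
14. timeout(0):  <0:back v2 y>
15. propose(1,'p'):  nop
16. deliver 2→3:  nop
17. deliver 1→3:  <3:back v1 y,p>
18. deliver 0→2:  <2:prim v2 y>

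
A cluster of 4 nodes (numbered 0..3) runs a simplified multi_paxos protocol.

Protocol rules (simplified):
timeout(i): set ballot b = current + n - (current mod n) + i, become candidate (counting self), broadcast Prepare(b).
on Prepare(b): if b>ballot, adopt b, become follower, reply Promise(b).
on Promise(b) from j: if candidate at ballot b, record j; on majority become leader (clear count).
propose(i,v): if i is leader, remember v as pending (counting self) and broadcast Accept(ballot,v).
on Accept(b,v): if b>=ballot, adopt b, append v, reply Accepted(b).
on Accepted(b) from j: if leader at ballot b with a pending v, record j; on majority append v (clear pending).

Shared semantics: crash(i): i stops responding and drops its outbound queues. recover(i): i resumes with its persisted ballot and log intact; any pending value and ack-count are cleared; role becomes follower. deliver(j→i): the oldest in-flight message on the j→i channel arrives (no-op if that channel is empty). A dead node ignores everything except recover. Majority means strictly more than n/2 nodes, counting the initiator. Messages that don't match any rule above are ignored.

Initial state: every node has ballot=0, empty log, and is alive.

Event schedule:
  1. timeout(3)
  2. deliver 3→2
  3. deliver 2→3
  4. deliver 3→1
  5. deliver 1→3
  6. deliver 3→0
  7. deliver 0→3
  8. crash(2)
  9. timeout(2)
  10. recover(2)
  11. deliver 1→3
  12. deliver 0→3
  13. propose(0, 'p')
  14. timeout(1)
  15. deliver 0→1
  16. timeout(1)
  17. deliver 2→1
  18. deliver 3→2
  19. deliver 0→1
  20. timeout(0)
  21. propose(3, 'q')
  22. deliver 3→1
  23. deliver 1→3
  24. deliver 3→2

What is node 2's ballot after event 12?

e1 timeout(3): 3[cand,b=7,-]
e2 deliver 3→2: 2[foll,b=7,-]
e3 deliver 2→3: ·
e4 deliver 3→1: 1[foll,b=7,-]
e5 deliver 1→3: 3[lead,b=7,-]
e6 deliver 3→0: 0[foll,b=7,-]
e7 deliver 0→3: ·
e8 crash(2): 2[✗foll,b=7,-]
e9 timeout(2): ·
e10 recover(2): 2[foll,b=7,-]
e11 deliver 1→3: ·
e12 deliver 0→3: ·

7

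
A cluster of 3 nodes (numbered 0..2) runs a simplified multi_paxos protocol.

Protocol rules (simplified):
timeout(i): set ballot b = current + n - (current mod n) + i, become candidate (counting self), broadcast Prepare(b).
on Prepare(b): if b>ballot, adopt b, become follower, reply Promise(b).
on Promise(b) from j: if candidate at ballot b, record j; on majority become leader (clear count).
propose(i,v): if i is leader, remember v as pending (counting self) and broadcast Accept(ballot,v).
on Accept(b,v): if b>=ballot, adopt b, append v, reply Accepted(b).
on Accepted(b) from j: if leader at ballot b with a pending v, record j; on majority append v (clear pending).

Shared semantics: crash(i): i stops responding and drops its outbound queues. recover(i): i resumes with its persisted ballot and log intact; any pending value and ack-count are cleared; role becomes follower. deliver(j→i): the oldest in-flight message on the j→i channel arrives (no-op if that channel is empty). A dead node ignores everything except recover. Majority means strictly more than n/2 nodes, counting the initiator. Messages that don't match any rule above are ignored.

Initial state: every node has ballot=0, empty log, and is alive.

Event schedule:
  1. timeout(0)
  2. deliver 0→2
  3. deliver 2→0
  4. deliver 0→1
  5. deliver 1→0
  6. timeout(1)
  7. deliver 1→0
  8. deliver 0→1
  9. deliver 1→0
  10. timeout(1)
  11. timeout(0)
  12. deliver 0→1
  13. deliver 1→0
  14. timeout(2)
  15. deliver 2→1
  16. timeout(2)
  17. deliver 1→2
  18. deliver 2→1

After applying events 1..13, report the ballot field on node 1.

10

after 1 — timeout(0): n0:cand/b3/[-]
after 2 — deliver 0→2: n2:foll/b3/[-]
after 3 — deliver 2→0: n0:lead/b3/[-]
after 4 — deliver 0→1: n1:foll/b3/[-]
after 5 — deliver 1→0: ·
after 6 — timeout(1): n1:cand/b7/[-]
after 7 — deliver 1→0: n0:foll/b7/[-]
after 8 — deliver 0→1: n1:lead/b7/[-]
after 9 — deliver 1→0: ·
after 10 — timeout(1): n1:cand/b10/[-]
after 11 — timeout(0): n0:cand/b9/[-]
after 12 — deliver 0→1: ·
after 13 — deliver 1→0: n0:foll/b10/[-]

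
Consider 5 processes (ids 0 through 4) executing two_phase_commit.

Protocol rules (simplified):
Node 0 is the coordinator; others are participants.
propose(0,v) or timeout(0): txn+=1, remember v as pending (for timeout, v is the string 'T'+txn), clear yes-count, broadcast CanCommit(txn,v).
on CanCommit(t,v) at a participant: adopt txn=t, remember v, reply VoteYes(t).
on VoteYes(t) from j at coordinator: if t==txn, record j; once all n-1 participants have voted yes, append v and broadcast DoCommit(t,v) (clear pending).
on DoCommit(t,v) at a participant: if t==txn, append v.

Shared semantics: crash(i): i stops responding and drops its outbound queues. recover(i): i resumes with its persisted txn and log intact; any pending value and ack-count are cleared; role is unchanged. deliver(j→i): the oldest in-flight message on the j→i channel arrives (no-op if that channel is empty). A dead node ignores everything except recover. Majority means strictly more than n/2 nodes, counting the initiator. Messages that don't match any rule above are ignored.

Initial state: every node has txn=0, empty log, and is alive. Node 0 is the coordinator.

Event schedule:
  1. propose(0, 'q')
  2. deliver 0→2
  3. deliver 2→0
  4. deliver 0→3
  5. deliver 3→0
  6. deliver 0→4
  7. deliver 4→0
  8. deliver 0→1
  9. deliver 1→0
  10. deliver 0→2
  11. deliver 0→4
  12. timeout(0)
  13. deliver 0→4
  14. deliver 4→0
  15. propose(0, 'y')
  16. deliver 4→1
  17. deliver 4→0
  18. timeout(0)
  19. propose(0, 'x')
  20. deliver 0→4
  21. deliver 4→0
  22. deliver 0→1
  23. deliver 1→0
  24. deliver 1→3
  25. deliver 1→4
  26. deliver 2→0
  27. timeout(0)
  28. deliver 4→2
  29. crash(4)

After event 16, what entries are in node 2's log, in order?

q

e1 propose(0,'q'): 0[coor,t=1,-]
e2 deliver 0→2: 2[part,t=1,-]
e3 deliver 2→0: ·
e4 deliver 0→3: 3[part,t=1,-]
e5 deliver 3→0: ·
e6 deliver 0→4: 4[part,t=1,-]
e7 deliver 4→0: ·
e8 deliver 0→1: 1[part,t=1,-]
e9 deliver 1→0: 0[coor,t=1,q]
e10 deliver 0→2: 2[part,t=1,q]
e11 deliver 0→4: 4[part,t=1,q]
e12 timeout(0): 0[coor,t=2,q]
e13 deliver 0→4: 4[part,t=2,q]
e14 deliver 4→0: ·
e15 propose(0,'y'): 0[coor,t=3,q]
e16 deliver 4→1: ·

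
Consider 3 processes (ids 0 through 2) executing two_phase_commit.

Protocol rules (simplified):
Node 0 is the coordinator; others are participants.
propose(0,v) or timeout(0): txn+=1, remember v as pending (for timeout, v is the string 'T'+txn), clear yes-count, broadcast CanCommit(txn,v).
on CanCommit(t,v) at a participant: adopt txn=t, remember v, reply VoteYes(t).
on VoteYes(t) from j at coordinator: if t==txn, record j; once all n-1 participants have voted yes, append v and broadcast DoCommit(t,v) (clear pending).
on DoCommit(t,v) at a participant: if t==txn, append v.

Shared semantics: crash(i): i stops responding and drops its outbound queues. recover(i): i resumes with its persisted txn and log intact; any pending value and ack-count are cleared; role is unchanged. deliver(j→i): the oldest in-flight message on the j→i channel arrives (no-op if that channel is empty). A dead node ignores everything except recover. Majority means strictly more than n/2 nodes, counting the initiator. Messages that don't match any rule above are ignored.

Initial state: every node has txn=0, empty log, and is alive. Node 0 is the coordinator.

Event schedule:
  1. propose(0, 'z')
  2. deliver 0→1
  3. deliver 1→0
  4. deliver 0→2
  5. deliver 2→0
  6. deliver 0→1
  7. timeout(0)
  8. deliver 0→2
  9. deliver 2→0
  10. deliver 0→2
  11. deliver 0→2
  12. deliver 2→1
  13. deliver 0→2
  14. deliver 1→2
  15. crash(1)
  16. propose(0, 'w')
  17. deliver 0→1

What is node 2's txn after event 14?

2

1. propose(0,'z'):  <0:coor t1 ->
2. deliver 0→1:  <1:part t1 ->
3. deliver 1→0:  nop
4. deliver 0→2:  <2:part t1 ->
5. deliver 2→0:  <0:coor t1 z>
6. deliver 0→1:  <1:part t1 z>
7. timeout(0):  <0:coor t2 z>
8. deliver 0→2:  <2:part t1 z>
9. deliver 2→0:  nop
10. deliver 0→2:  <2:part t2 z>
11. deliver 0→2:  nop
12. deliver 2→1:  nop
13. deliver 0→2:  nop
14. deliver 1→2:  nop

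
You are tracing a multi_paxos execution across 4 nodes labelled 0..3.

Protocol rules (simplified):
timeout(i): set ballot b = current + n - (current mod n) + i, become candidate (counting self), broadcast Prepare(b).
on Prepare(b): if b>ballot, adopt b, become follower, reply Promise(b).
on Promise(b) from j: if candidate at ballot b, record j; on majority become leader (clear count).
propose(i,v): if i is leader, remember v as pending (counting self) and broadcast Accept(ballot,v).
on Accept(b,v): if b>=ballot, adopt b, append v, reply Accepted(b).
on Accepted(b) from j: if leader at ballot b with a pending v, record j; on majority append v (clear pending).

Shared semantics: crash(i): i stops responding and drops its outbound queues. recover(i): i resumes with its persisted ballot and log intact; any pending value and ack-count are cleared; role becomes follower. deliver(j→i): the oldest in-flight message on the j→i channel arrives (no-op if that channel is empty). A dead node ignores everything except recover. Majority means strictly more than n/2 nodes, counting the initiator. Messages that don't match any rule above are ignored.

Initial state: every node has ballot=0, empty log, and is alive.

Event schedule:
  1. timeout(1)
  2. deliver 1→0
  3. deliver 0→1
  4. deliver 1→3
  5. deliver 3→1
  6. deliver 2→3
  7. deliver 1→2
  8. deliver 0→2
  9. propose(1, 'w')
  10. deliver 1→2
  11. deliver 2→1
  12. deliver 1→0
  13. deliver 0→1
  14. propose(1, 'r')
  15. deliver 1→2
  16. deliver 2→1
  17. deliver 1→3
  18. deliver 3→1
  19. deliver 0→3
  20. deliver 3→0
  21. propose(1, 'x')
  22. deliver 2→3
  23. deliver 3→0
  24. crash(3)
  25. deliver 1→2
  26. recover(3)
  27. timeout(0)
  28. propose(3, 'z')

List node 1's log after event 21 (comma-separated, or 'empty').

r

1. timeout(1):  <1:cand b5 ->
2. deliver 1→0:  <0:foll b5 ->
3. deliver 0→1:  nop
4. deliver 1→3:  <3:foll b5 ->
5. deliver 3→1:  <1:lead b5 ->
6. deliver 2→3:  nop
7. deliver 1→2:  <2:foll b5 ->
8. deliver 0→2:  nop
9. propose(1,'w'):  nop
10. deliver 1→2:  <2:foll b5 w>
11. deliver 2→1:  nop
12. deliver 1→0:  <0:foll b5 w>
13. deliver 0→1:  nop
14. propose(1,'r'):  nop
15. deliver 1→2:  <2:foll b5 w,r>
16. deliver 2→1:  nop
17. deliver 1→3:  <3:foll b5 w>
18. deliver 3→1:  <1:lead b5 r>
19. deliver 0→3:  nop
20. deliver 3→0:  nop
21. propose(1,'x'):  nop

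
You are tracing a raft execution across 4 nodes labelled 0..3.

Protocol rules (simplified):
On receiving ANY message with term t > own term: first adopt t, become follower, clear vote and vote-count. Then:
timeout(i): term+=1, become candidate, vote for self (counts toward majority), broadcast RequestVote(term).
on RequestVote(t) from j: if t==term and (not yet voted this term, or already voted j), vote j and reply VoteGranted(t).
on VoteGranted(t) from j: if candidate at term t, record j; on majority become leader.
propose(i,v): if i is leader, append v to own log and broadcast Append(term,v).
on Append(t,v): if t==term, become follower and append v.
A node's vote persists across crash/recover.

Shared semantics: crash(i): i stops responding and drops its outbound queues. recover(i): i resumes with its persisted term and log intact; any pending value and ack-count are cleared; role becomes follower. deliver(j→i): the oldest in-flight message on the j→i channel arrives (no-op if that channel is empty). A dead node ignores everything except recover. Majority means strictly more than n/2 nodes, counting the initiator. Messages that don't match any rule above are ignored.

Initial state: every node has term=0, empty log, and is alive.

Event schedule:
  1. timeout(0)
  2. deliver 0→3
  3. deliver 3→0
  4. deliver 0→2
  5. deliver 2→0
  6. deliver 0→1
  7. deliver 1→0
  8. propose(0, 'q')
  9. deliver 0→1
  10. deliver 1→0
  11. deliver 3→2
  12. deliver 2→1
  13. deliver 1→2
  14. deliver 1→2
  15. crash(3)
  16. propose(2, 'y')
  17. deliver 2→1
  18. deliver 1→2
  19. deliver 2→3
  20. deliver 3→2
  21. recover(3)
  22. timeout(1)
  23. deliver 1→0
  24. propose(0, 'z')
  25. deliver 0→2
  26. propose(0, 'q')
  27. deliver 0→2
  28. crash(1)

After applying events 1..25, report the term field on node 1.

e1 timeout(0): 0[cand,t=1,-]
e2 deliver 0→3: 3[foll,t=1,-]
e3 deliver 3→0: ·
e4 deliver 0→2: 2[foll,t=1,-]
e5 deliver 2→0: 0[lead,t=1,-]
e6 deliver 0→1: 1[foll,t=1,-]
e7 deliver 1→0: ·
e8 propose(0,'q'): 0[lead,t=1,q]
e9 deliver 0→1: 1[foll,t=1,q]
e10 deliver 1→0: ·
e11 deliver 3→2: ·
e12 deliver 2→1: ·
e13 deliver 1→2: ·
e14 deliver 1→2: ·
e15 crash(3): 3[✗foll,t=1,-]
e16 propose(2,'y'): ·
e17 deliver 2→1: ·
e18 deliver 1→2: ·
e19 deliver 2→3: ·
e20 deliver 3→2: ·
e21 recover(3): 3[foll,t=1,-]
e22 timeout(1): 1[cand,t=2,q]
e23 deliver 1→0: 0[foll,t=2,q]
e24 propose(0,'z'): ·
e25 deliver 0→2: 2[foll,t=1,q]

2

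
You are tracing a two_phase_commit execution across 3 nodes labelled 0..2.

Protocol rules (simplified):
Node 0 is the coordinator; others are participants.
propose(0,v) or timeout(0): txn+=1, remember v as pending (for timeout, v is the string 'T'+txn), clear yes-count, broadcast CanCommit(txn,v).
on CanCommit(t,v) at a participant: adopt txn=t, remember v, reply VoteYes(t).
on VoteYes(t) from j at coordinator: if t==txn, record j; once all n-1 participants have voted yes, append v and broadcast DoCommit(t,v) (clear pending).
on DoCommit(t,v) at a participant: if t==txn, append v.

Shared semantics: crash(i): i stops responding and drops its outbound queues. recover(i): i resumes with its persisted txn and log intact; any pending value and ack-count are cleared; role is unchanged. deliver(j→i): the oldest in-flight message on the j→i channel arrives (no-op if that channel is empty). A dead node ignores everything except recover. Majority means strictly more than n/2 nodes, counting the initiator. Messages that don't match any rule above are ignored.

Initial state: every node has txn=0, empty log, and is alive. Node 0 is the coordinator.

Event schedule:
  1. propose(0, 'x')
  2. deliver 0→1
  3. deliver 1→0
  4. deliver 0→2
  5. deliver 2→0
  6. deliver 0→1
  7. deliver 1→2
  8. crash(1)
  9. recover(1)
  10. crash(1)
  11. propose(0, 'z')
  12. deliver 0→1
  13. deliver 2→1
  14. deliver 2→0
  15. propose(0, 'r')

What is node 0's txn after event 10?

step 1 propose(0,'x'): 0={coor,t=1,log=-}
step 2 deliver 0→1: 1={part,t=1,log=-}
step 3 deliver 1→0: —
step 4 deliver 0→2: 2={part,t=1,log=-}
step 5 deliver 2→0: 0={coor,t=1,log=x}
step 6 deliver 0→1: 1={part,t=1,log=x}
step 7 deliver 1→2: —
step 8 crash(1): 1={✗part,t=1,log=x}
step 9 recover(1): 1={part,t=1,log=x}
step 10 crash(1): 1={✗part,t=1,log=x}

1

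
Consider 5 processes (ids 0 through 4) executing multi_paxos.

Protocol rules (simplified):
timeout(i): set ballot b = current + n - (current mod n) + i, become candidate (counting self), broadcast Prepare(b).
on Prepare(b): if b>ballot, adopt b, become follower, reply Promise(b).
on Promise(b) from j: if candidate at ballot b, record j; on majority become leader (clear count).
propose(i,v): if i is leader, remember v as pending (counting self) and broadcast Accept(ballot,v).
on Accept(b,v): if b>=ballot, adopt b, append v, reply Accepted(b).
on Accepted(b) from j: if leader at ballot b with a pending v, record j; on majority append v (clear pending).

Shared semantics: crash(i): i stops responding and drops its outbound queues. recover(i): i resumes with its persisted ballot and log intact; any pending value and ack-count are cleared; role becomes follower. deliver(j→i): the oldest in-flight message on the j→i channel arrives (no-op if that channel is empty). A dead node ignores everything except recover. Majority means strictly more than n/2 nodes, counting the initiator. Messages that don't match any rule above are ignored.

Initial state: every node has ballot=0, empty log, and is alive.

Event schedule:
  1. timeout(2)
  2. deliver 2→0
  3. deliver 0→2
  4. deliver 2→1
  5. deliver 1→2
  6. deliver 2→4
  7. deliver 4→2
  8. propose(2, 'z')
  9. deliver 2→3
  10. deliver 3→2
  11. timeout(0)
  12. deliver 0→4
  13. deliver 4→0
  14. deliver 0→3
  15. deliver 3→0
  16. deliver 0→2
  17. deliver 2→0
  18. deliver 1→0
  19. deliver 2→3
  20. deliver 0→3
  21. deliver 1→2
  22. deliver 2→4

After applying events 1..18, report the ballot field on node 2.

[1] timeout(2) → N2(cand b7 [-])
[2] deliver 2→0 → N0(foll b7 [-])
[3] deliver 0→2 → ∅
[4] deliver 2→1 → N1(foll b7 [-])
[5] deliver 1→2 → N2(lead b7 [-])
[6] deliver 2→4 → N4(foll b7 [-])
[7] deliver 4→2 → ∅
[8] propose(2,'z') → ∅
[9] deliver 2→3 → N3(foll b7 [-])
[10] deliver 3→2 → ∅
[11] timeout(0) → N0(cand b10 [-])
[12] deliver 0→4 → N4(foll b10 [-])
[13] deliver 4→0 → ∅
[14] deliver 0→3 → N3(foll b10 [-])
[15] deliver 3→0 → N0(lead b10 [-])
[16] deliver 0→2 → N2(foll b10 [-])
[17] deliver 2→0 → ∅
[18] deliver 1→0 → ∅

10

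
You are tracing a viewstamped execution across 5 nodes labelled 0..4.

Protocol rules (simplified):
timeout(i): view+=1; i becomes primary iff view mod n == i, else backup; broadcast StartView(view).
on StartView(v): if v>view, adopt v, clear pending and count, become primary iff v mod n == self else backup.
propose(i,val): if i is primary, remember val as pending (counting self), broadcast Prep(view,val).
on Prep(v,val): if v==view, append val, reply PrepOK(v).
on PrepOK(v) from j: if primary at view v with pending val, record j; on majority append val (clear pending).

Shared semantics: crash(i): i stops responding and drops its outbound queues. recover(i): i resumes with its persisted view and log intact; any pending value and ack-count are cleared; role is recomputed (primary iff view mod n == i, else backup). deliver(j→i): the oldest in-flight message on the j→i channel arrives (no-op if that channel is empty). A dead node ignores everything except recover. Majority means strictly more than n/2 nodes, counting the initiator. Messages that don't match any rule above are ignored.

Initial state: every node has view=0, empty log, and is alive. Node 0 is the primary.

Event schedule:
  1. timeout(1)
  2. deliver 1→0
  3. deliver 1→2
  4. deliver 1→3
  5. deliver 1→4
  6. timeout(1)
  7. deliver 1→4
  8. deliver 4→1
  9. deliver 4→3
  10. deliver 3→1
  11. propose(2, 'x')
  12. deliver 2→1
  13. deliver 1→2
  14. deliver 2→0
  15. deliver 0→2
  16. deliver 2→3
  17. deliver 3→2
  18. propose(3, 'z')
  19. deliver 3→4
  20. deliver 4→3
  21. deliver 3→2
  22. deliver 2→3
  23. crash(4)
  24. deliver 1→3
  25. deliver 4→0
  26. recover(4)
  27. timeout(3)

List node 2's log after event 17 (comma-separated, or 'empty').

empty

step 1 timeout(1): 1={prim,v=1,log=-}
step 2 deliver 1→0: 0={back,v=1,log=-}
step 3 deliver 1→2: 2={back,v=1,log=-}
step 4 deliver 1→3: 3={back,v=1,log=-}
step 5 deliver 1→4: 4={back,v=1,log=-}
step 6 timeout(1): 1={back,v=2,log=-}
step 7 deliver 1→4: 4={back,v=2,log=-}
step 8 deliver 4→1: —
step 9 deliver 4→3: —
step 10 deliver 3→1: —
step 11 propose(2,'x'): —
step 12 deliver 2→1: —
step 13 deliver 1→2: 2={prim,v=2,log=-}
step 14 deliver 2→0: —
step 15 deliver 0→2: —
step 16 deliver 2→3: —
step 17 deliver 3→2: —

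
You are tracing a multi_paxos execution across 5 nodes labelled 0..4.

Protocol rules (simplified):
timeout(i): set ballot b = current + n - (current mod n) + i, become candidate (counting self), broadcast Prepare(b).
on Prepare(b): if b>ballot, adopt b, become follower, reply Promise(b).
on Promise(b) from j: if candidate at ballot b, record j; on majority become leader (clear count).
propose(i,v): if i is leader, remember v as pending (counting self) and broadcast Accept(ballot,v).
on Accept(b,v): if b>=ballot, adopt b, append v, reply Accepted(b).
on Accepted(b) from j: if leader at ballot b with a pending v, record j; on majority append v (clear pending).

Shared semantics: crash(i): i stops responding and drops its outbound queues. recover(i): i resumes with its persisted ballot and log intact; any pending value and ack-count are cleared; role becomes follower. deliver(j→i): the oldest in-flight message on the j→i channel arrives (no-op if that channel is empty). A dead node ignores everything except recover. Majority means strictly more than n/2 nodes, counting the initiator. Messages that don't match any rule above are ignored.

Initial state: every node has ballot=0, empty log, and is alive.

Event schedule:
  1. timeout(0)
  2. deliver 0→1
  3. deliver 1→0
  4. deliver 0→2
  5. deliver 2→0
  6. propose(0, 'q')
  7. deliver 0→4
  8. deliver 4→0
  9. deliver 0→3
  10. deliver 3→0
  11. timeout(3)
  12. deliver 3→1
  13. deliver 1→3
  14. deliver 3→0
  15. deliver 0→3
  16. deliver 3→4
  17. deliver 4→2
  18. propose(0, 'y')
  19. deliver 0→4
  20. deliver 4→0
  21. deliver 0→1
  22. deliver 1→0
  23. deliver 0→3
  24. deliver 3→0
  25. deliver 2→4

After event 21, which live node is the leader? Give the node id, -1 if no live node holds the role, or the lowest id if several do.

-1

[1] timeout(0) → N0(cand b5 [-])
[2] deliver 0→1 → N1(foll b5 [-])
[3] deliver 1→0 → ∅
[4] deliver 0→2 → N2(foll b5 [-])
[5] deliver 2→0 → N0(lead b5 [-])
[6] propose(0,'q') → ∅
[7] deliver 0→4 → N4(foll b5 [-])
[8] deliver 4→0 → ∅
[9] deliver 0→3 → N3(foll b5 [-])
[10] deliver 3→0 → ∅
[11] timeout(3) → N3(cand b13 [-])
[12] deliver 3→1 → N1(foll b13 [-])
[13] deliver 1→3 → ∅
[14] deliver 3→0 → N0(foll b13 [-])
[15] deliver 0→3 → ∅
[16] deliver 3→4 → N4(foll b13 [-])
[17] deliver 4→2 → ∅
[18] propose(0,'y') → ∅
[19] deliver 0→4 → ∅
[20] deliver 4→0 → ∅
[21] deliver 0→1 → ∅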